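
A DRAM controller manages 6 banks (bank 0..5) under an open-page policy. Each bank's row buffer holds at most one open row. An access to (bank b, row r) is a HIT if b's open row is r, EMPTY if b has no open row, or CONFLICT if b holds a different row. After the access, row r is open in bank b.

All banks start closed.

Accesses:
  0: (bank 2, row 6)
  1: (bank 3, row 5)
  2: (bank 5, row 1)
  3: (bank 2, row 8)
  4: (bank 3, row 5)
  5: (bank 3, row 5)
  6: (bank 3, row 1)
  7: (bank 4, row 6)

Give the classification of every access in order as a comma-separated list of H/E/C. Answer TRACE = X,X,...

TRACE = E,E,E,C,H,H,C,E

#0 (2,6) E
#1 (3,5) E
#2 (5,1) E
#3 (2,8) C  (was 6)
#4 (3,5) H  (was 5)
#5 (3,5) H  (was 5)
#6 (3,1) C  (was 5)
#7 (4,6) E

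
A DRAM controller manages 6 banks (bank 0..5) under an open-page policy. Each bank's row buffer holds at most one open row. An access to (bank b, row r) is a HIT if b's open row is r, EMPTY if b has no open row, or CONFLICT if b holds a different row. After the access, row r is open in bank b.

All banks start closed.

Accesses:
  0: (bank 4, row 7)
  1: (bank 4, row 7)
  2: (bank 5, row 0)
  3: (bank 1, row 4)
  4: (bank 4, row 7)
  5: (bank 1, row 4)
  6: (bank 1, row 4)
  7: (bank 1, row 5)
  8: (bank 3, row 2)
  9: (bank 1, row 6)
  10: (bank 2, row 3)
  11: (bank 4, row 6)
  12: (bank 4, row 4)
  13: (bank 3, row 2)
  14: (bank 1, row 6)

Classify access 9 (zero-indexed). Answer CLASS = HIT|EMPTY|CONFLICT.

  [0] b4 r7: no row ⇒ E
  [1] b4 r7: had r7 ⇒ H
  [2] b5 r0: no row ⇒ E
  [3] b1 r4: no row ⇒ E
  [4] b4 r7: had r7 ⇒ H
  [5] b1 r4: had r4 ⇒ H
  [6] b1 r4: had r4 ⇒ H
  [7] b1 r5: had r4 ⇒ C
  [8] b3 r2: no row ⇒ E
  [9] b1 r6: had r5 ⇒ C
  [10] b2 r3: no row ⇒ E
  [11] b4 r6: had r7 ⇒ C
  [12] b4 r4: had r6 ⇒ C
  [13] b3 r2: had r2 ⇒ H
  [14] b1 r6: had r6 ⇒ H

CLASS = CONFLICT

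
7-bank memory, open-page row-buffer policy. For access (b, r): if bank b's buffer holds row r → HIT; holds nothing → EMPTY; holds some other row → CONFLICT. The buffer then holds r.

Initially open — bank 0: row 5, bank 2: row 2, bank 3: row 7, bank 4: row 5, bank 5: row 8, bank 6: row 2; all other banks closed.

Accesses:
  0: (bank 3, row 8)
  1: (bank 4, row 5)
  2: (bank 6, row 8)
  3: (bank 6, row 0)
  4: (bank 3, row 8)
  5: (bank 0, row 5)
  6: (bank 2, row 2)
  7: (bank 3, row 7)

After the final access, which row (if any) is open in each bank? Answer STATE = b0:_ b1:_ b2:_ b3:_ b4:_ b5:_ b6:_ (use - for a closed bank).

step 0: bank3 7->8 [CONFLICT]
step 1: bank4 5->5 [HIT]
step 2: bank6 2->8 [CONFLICT]
step 3: bank6 8->0 [CONFLICT]
step 4: bank3 8->8 [HIT]
step 5: bank0 5->5 [HIT]
step 6: bank2 2->2 [HIT]
step 7: bank3 8->7 [CONFLICT]

STATE = b0:5 b1:- b2:2 b3:7 b4:5 b5:8 b6:0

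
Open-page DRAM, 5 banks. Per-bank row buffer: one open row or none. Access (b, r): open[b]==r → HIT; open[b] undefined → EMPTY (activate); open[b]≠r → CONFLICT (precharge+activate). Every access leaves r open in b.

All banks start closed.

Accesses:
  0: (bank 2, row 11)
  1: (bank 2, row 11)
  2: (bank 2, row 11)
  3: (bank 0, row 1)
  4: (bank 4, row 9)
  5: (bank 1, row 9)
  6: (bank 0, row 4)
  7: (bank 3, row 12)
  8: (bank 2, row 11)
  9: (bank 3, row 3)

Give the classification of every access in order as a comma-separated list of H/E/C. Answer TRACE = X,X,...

TRACE = E,H,H,E,E,E,C,E,H,C

0: bank 2 row 11 — prev None → EMPTY
1: bank 2 row 11 — prev 11 → HIT
2: bank 2 row 11 — prev 11 → HIT
3: bank 0 row 1 — prev None → EMPTY
4: bank 4 row 9 — prev None → EMPTY
5: bank 1 row 9 — prev None → EMPTY
6: bank 0 row 4 — prev 1 → CONFLICT
7: bank 3 row 12 — prev None → EMPTY
8: bank 2 row 11 — prev 11 → HIT
9: bank 3 row 3 — prev 12 → CONFLICT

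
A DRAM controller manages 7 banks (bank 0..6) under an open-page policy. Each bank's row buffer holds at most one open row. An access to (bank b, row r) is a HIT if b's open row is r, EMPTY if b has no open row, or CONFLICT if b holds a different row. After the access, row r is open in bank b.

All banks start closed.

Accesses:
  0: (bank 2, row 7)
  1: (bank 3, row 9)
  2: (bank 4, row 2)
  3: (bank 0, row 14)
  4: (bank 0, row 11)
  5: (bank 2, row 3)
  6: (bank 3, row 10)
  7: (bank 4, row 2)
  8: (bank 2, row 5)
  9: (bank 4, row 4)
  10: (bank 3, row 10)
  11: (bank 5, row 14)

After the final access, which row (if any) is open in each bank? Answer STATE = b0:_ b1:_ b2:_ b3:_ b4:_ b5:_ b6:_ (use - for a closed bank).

  [0] b2 r7: no row ⇒ E
  [1] b3 r9: no row ⇒ E
  [2] b4 r2: no row ⇒ E
  [3] b0 r14: no row ⇒ E
  [4] b0 r11: had r14 ⇒ C
  [5] b2 r3: had r7 ⇒ C
  [6] b3 r10: had r9 ⇒ C
  [7] b4 r2: had r2 ⇒ H
  [8] b2 r5: had r3 ⇒ C
  [9] b4 r4: had r2 ⇒ C
  [10] b3 r10: had r10 ⇒ H
  [11] b5 r14: no row ⇒ E

STATE = b0:11 b1:- b2:5 b3:10 b4:4 b5:14 b6:-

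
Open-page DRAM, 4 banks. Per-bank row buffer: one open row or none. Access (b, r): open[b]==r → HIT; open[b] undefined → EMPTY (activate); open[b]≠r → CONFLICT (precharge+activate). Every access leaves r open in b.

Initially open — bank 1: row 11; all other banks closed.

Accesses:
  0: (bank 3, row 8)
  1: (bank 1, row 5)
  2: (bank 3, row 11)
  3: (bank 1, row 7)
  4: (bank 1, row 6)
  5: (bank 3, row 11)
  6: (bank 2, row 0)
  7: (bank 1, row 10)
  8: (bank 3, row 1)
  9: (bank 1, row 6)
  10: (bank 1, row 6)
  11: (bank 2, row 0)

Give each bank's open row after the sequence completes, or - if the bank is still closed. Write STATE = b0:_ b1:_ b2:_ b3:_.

0: bank 3 row 8 — prev None → EMPTY
1: bank 1 row 5 — prev 11 → CONFLICT
2: bank 3 row 11 — prev 8 → CONFLICT
3: bank 1 row 7 — prev 5 → CONFLICT
4: bank 1 row 6 — prev 7 → CONFLICT
5: bank 3 row 11 — prev 11 → HIT
6: bank 2 row 0 — prev None → EMPTY
7: bank 1 row 10 — prev 6 → CONFLICT
8: bank 3 row 1 — prev 11 → CONFLICT
9: bank 1 row 6 — prev 10 → CONFLICT
10: bank 1 row 6 — prev 6 → HIT
11: bank 2 row 0 — prev 0 → HIT

STATE = b0:- b1:6 b2:0 b3:1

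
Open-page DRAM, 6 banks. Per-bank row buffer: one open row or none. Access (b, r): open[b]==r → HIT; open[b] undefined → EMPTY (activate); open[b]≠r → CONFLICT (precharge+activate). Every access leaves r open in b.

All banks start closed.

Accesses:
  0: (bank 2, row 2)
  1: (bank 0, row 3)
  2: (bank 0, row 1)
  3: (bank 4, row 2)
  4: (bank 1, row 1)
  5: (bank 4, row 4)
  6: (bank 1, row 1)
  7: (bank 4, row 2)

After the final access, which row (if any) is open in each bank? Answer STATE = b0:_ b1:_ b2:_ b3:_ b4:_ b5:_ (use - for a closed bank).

  [0] b2 r2: no row ⇒ E
  [1] b0 r3: no row ⇒ E
  [2] b0 r1: had r3 ⇒ C
  [3] b4 r2: no row ⇒ E
  [4] b1 r1: no row ⇒ E
  [5] b4 r4: had r2 ⇒ C
  [6] b1 r1: had r1 ⇒ H
  [7] b4 r2: had r4 ⇒ C

STATE = b0:1 b1:1 b2:2 b3:- b4:2 b5:-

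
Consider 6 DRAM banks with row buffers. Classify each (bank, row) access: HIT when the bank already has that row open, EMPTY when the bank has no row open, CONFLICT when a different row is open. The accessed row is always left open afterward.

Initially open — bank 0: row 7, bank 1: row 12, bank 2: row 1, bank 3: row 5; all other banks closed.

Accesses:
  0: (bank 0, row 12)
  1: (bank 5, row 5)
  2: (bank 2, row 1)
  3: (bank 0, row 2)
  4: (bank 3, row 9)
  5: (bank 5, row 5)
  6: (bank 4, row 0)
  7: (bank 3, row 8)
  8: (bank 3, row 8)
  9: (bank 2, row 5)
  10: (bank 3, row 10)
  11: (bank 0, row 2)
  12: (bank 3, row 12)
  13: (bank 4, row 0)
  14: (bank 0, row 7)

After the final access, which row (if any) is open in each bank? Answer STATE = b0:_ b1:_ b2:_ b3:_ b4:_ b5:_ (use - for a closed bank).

STATE = b0:7 b1:12 b2:5 b3:12 b4:0 b5:5

#0 (0,12) C  (was 7)
#1 (5,5) E
#2 (2,1) H  (was 1)
#3 (0,2) C  (was 12)
#4 (3,9) C  (was 5)
#5 (5,5) H  (was 5)
#6 (4,0) E
#7 (3,8) C  (was 9)
#8 (3,8) H  (was 8)
#9 (2,5) C  (was 1)
#10 (3,10) C  (was 8)
#11 (0,2) H  (was 2)
#12 (3,12) C  (was 10)
#13 (4,0) H  (was 0)
#14 (0,7) C  (was 2)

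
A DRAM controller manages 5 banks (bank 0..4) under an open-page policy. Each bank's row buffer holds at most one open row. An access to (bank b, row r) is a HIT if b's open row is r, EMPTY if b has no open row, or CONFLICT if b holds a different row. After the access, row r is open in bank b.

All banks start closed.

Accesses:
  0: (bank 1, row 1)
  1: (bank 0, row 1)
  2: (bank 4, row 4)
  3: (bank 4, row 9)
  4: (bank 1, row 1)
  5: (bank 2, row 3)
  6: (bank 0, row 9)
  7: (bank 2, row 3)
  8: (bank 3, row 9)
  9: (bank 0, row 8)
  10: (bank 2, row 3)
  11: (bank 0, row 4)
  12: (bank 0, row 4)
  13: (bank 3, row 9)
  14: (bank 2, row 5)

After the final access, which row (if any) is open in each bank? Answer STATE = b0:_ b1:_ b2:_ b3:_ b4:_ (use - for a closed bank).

step 0: bank1 None->1 [EMPTY]
step 1: bank0 None->1 [EMPTY]
step 2: bank4 None->4 [EMPTY]
step 3: bank4 4->9 [CONFLICT]
step 4: bank1 1->1 [HIT]
step 5: bank2 None->3 [EMPTY]
step 6: bank0 1->9 [CONFLICT]
step 7: bank2 3->3 [HIT]
step 8: bank3 None->9 [EMPTY]
step 9: bank0 9->8 [CONFLICT]
step 10: bank2 3->3 [HIT]
step 11: bank0 8->4 [CONFLICT]
step 12: bank0 4->4 [HIT]
step 13: bank3 9->9 [HIT]
step 14: bank2 3->5 [CONFLICT]

STATE = b0:4 b1:1 b2:5 b3:9 b4:9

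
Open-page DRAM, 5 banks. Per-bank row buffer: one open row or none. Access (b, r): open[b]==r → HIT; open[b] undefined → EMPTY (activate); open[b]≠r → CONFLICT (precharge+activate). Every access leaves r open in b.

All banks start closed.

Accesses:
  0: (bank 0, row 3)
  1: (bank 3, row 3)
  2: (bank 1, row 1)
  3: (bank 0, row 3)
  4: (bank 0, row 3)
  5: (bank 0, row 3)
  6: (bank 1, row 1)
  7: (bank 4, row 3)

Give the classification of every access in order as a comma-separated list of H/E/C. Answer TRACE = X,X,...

step 0: bank0 None->3 [EMPTY]
step 1: bank3 None->3 [EMPTY]
step 2: bank1 None->1 [EMPTY]
step 3: bank0 3->3 [HIT]
step 4: bank0 3->3 [HIT]
step 5: bank0 3->3 [HIT]
step 6: bank1 1->1 [HIT]
step 7: bank4 None->3 [EMPTY]

TRACE = E,E,E,H,H,H,H,E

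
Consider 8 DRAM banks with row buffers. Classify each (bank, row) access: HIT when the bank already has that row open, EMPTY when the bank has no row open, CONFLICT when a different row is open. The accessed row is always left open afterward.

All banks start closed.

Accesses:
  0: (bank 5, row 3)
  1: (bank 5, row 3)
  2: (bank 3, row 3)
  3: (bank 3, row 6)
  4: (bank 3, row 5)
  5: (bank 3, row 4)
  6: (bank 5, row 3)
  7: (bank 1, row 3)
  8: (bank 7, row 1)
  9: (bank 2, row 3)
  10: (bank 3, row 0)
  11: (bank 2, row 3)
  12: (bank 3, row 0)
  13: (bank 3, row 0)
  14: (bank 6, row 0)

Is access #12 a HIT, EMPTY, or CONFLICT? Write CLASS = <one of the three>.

step 0: bank5 None->3 [EMPTY]
step 1: bank5 3->3 [HIT]
step 2: bank3 None->3 [EMPTY]
step 3: bank3 3->6 [CONFLICT]
step 4: bank3 6->5 [CONFLICT]
step 5: bank3 5->4 [CONFLICT]
step 6: bank5 3->3 [HIT]
step 7: bank1 None->3 [EMPTY]
step 8: bank7 None->1 [EMPTY]
step 9: bank2 None->3 [EMPTY]
step 10: bank3 4->0 [CONFLICT]
step 11: bank2 3->3 [HIT]
step 12: bank3 0->0 [HIT]
step 13: bank3 0->0 [HIT]
step 14: bank6 None->0 [EMPTY]

CLASS = HIT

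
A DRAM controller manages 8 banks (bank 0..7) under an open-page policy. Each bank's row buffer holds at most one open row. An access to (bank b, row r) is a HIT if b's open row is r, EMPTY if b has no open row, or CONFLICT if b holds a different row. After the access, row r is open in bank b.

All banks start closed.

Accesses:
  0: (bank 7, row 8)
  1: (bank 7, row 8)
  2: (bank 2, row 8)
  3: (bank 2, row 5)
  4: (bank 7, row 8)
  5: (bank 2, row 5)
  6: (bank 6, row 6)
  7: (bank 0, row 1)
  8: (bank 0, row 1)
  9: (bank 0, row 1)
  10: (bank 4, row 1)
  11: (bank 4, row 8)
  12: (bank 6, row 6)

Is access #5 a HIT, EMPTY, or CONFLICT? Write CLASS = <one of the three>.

0: bank 7 row 8 — prev None → EMPTY
1: bank 7 row 8 — prev 8 → HIT
2: bank 2 row 8 — prev None → EMPTY
3: bank 2 row 5 — prev 8 → CONFLICT
4: bank 7 row 8 — prev 8 → HIT
5: bank 2 row 5 — prev 5 → HIT
6: bank 6 row 6 — prev None → EMPTY
7: bank 0 row 1 — prev None → EMPTY
8: bank 0 row 1 — prev 1 → HIT
9: bank 0 row 1 — prev 1 → HIT
10: bank 4 row 1 — prev None → EMPTY
11: bank 4 row 8 — prev 1 → CONFLICT
12: bank 6 row 6 — prev 6 → HIT

CLASS = HIT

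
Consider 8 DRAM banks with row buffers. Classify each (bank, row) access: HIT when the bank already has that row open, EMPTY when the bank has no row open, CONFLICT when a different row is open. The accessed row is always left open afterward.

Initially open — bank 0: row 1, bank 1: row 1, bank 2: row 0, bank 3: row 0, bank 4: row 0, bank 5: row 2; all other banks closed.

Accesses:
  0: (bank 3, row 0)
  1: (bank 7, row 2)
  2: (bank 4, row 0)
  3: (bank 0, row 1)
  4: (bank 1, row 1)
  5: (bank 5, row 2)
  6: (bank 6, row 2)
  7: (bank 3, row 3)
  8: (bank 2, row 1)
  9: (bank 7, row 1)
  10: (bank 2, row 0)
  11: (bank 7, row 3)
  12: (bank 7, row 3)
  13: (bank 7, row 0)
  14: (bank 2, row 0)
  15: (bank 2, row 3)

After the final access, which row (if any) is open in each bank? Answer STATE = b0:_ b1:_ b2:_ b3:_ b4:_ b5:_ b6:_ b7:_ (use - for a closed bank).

STATE = b0:1 b1:1 b2:3 b3:3 b4:0 b5:2 b6:2 b7:0

0: bank 3 row 0 — prev 0 → HIT
1: bank 7 row 2 — prev None → EMPTY
2: bank 4 row 0 — prev 0 → HIT
3: bank 0 row 1 — prev 1 → HIT
4: bank 1 row 1 — prev 1 → HIT
5: bank 5 row 2 — prev 2 → HIT
6: bank 6 row 2 — prev None → EMPTY
7: bank 3 row 3 — prev 0 → CONFLICT
8: bank 2 row 1 — prev 0 → CONFLICT
9: bank 7 row 1 — prev 2 → CONFLICT
10: bank 2 row 0 — prev 1 → CONFLICT
11: bank 7 row 3 — prev 1 → CONFLICT
12: bank 7 row 3 — prev 3 → HIT
13: bank 7 row 0 — prev 3 → CONFLICT
14: bank 2 row 0 — prev 0 → HIT
15: bank 2 row 3 — prev 0 → CONFLICT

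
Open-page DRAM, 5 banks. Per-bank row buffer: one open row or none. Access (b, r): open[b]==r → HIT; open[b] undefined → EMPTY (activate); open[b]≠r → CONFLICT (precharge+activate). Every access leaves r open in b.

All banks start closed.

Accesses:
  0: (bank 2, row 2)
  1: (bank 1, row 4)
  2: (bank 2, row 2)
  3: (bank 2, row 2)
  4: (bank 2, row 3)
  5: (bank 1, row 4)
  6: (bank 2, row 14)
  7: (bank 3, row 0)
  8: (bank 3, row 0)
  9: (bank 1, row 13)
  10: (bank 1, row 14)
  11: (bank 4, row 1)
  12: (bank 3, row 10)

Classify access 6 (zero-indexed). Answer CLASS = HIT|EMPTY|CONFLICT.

CLASS = CONFLICT

  [0] b2 r2: no row ⇒ E
  [1] b1 r4: no row ⇒ E
  [2] b2 r2: had r2 ⇒ H
  [3] b2 r2: had r2 ⇒ H
  [4] b2 r3: had r2 ⇒ C
  [5] b1 r4: had r4 ⇒ H
  [6] b2 r14: had r3 ⇒ C
  [7] b3 r0: no row ⇒ E
  [8] b3 r0: had r0 ⇒ H
  [9] b1 r13: had r4 ⇒ C
  [10] b1 r14: had r13 ⇒ C
  [11] b4 r1: no row ⇒ E
  [12] b3 r10: had r0 ⇒ C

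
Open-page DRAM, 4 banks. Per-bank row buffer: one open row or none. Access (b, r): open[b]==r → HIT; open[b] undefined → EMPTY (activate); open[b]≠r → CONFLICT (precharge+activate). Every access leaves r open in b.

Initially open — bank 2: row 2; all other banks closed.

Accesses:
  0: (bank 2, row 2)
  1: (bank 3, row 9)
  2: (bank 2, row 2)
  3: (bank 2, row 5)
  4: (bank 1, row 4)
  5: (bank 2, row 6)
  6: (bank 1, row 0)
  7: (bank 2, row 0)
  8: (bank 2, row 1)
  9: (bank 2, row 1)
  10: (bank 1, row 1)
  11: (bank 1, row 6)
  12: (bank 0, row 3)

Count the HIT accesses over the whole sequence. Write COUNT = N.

step 0: bank2 2->2 [HIT]
step 1: bank3 None->9 [EMPTY]
step 2: bank2 2->2 [HIT]
step 3: bank2 2->5 [CONFLICT]
step 4: bank1 None->4 [EMPTY]
step 5: bank2 5->6 [CONFLICT]
step 6: bank1 4->0 [CONFLICT]
step 7: bank2 6->0 [CONFLICT]
step 8: bank2 0->1 [CONFLICT]
step 9: bank2 1->1 [HIT]
step 10: bank1 0->1 [CONFLICT]
step 11: bank1 1->6 [CONFLICT]
step 12: bank0 None->3 [EMPTY]

COUNT = 3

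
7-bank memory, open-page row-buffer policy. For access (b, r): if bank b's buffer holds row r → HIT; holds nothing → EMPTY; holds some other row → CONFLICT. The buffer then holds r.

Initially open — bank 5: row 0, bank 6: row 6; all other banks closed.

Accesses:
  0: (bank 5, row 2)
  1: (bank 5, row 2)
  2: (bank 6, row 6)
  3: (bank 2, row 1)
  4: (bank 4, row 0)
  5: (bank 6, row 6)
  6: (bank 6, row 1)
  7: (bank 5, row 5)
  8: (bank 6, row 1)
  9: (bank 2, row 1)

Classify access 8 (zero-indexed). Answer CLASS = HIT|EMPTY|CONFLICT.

CLASS = HIT

  [0] b5 r2: had r0 ⇒ C
  [1] b5 r2: had r2 ⇒ H
  [2] b6 r6: had r6 ⇒ H
  [3] b2 r1: no row ⇒ E
  [4] b4 r0: no row ⇒ E
  [5] b6 r6: had r6 ⇒ H
  [6] b6 r1: had r6 ⇒ C
  [7] b5 r5: had r2 ⇒ C
  [8] b6 r1: had r1 ⇒ H
  [9] b2 r1: had r1 ⇒ H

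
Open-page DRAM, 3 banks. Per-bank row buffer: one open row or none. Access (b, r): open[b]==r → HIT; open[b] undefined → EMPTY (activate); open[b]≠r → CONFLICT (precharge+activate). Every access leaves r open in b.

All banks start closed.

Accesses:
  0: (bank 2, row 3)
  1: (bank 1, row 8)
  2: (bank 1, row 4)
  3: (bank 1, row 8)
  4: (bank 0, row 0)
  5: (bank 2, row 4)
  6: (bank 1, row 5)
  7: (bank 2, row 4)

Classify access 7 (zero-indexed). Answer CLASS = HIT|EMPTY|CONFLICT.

step 0: bank2 None->3 [EMPTY]
step 1: bank1 None->8 [EMPTY]
step 2: bank1 8->4 [CONFLICT]
step 3: bank1 4->8 [CONFLICT]
step 4: bank0 None->0 [EMPTY]
step 5: bank2 3->4 [CONFLICT]
step 6: bank1 8->5 [CONFLICT]
step 7: bank2 4->4 [HIT]

CLASS = HIT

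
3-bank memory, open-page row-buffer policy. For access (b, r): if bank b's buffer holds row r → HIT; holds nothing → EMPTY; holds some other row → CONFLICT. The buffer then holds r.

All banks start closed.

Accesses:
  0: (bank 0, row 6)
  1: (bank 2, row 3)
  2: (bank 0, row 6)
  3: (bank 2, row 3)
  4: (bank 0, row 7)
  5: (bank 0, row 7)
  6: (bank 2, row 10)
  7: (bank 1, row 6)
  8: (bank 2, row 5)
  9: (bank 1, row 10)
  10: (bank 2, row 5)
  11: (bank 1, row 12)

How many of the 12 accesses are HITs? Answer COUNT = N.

step 0: bank0 None->6 [EMPTY]
step 1: bank2 None->3 [EMPTY]
step 2: bank0 6->6 [HIT]
step 3: bank2 3->3 [HIT]
step 4: bank0 6->7 [CONFLICT]
step 5: bank0 7->7 [HIT]
step 6: bank2 3->10 [CONFLICT]
step 7: bank1 None->6 [EMPTY]
step 8: bank2 10->5 [CONFLICT]
step 9: bank1 6->10 [CONFLICT]
step 10: bank2 5->5 [HIT]
step 11: bank1 10->12 [CONFLICT]

COUNT = 4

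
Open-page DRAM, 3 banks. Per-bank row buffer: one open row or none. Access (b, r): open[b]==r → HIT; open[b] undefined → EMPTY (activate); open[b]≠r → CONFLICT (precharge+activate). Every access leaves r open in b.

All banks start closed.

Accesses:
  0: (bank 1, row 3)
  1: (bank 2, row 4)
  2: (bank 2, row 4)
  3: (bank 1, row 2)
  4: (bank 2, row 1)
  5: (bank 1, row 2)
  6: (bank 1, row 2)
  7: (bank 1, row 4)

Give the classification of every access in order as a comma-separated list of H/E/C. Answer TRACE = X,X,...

TRACE = E,E,H,C,C,H,H,C

0: bank 1 row 3 — prev None → EMPTY
1: bank 2 row 4 — prev None → EMPTY
2: bank 2 row 4 — prev 4 → HIT
3: bank 1 row 2 — prev 3 → CONFLICT
4: bank 2 row 1 — prev 4 → CONFLICT
5: bank 1 row 2 — prev 2 → HIT
6: bank 1 row 2 — prev 2 → HIT
7: bank 1 row 4 — prev 2 → CONFLICT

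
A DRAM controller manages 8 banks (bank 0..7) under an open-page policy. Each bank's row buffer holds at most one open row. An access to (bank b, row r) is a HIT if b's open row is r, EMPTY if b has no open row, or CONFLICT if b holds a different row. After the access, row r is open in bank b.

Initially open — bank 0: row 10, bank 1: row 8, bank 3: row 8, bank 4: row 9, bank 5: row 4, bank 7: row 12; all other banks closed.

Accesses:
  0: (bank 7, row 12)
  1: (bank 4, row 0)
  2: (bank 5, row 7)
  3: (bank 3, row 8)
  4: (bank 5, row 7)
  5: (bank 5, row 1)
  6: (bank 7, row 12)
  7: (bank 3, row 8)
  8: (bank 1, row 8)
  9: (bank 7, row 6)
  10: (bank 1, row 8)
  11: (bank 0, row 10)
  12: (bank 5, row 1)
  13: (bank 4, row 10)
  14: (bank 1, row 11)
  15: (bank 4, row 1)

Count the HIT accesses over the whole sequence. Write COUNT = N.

#0 (7,12) H  (was 12)
#1 (4,0) C  (was 9)
#2 (5,7) C  (was 4)
#3 (3,8) H  (was 8)
#4 (5,7) H  (was 7)
#5 (5,1) C  (was 7)
#6 (7,12) H  (was 12)
#7 (3,8) H  (was 8)
#8 (1,8) H  (was 8)
#9 (7,6) C  (was 12)
#10 (1,8) H  (was 8)
#11 (0,10) H  (was 10)
#12 (5,1) H  (was 1)
#13 (4,10) C  (was 0)
#14 (1,11) C  (was 8)
#15 (4,1) C  (was 10)

COUNT = 9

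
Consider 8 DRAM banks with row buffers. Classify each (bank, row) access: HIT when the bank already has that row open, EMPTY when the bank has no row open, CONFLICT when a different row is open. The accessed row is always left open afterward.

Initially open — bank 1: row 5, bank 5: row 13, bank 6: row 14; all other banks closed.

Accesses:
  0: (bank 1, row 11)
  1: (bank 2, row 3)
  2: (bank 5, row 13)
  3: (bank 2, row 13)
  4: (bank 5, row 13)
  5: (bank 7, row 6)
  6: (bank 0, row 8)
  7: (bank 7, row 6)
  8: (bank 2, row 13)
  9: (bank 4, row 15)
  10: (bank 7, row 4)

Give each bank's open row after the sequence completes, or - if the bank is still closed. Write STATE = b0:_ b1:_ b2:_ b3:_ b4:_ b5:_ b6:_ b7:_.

#0 (1,11) C  (was 5)
#1 (2,3) E
#2 (5,13) H  (was 13)
#3 (2,13) C  (was 3)
#4 (5,13) H  (was 13)
#5 (7,6) E
#6 (0,8) E
#7 (7,6) H  (was 6)
#8 (2,13) H  (was 13)
#9 (4,15) E
#10 (7,4) C  (was 6)

STATE = b0:8 b1:11 b2:13 b3:- b4:15 b5:13 b6:14 b7:4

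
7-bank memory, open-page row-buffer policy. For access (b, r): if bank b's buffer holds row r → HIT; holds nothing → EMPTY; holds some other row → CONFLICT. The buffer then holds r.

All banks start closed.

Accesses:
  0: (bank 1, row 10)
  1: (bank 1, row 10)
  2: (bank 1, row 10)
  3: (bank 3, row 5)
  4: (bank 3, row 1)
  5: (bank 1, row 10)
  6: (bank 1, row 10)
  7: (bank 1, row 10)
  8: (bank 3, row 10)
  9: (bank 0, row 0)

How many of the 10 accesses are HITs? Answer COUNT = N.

  [0] b1 r10: no row ⇒ E
  [1] b1 r10: had r10 ⇒ H
  [2] b1 r10: had r10 ⇒ H
  [3] b3 r5: no row ⇒ E
  [4] b3 r1: had r5 ⇒ C
  [5] b1 r10: had r10 ⇒ H
  [6] b1 r10: had r10 ⇒ H
  [7] b1 r10: had r10 ⇒ H
  [8] b3 r10: had r1 ⇒ C
  [9] b0 r0: no row ⇒ E

COUNT = 5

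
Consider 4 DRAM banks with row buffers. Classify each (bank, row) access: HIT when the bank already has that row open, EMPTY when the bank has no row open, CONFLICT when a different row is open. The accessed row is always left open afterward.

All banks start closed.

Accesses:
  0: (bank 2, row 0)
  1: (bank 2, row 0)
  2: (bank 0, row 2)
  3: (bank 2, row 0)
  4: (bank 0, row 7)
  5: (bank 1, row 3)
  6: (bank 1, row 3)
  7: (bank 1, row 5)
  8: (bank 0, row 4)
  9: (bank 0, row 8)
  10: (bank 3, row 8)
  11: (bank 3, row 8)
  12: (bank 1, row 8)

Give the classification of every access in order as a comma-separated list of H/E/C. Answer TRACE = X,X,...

0: bank 2 row 0 — prev None → EMPTY
1: bank 2 row 0 — prev 0 → HIT
2: bank 0 row 2 — prev None → EMPTY
3: bank 2 row 0 — prev 0 → HIT
4: bank 0 row 7 — prev 2 → CONFLICT
5: bank 1 row 3 — prev None → EMPTY
6: bank 1 row 3 — prev 3 → HIT
7: bank 1 row 5 — prev 3 → CONFLICT
8: bank 0 row 4 — prev 7 → CONFLICT
9: bank 0 row 8 — prev 4 → CONFLICT
10: bank 3 row 8 — prev None → EMPTY
11: bank 3 row 8 — prev 8 → HIT
12: bank 1 row 8 — prev 5 → CONFLICT

TRACE = E,H,E,H,C,E,H,C,C,C,E,H,C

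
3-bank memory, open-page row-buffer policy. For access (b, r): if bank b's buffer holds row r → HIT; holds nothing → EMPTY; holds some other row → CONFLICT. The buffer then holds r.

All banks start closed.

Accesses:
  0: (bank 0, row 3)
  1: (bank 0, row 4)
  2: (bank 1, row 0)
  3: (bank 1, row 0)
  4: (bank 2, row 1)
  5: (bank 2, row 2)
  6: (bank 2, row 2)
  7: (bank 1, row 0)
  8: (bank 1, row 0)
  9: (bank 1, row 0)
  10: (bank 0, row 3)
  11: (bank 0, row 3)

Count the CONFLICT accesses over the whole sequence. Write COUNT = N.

0: bank 0 row 3 — prev None → EMPTY
1: bank 0 row 4 — prev 3 → CONFLICT
2: bank 1 row 0 — prev None → EMPTY
3: bank 1 row 0 — prev 0 → HIT
4: bank 2 row 1 — prev None → EMPTY
5: bank 2 row 2 — prev 1 → CONFLICT
6: bank 2 row 2 — prev 2 → HIT
7: bank 1 row 0 — prev 0 → HIT
8: bank 1 row 0 — prev 0 → HIT
9: bank 1 row 0 — prev 0 → HIT
10: bank 0 row 3 — prev 4 → CONFLICT
11: bank 0 row 3 — prev 3 → HIT

COUNT = 3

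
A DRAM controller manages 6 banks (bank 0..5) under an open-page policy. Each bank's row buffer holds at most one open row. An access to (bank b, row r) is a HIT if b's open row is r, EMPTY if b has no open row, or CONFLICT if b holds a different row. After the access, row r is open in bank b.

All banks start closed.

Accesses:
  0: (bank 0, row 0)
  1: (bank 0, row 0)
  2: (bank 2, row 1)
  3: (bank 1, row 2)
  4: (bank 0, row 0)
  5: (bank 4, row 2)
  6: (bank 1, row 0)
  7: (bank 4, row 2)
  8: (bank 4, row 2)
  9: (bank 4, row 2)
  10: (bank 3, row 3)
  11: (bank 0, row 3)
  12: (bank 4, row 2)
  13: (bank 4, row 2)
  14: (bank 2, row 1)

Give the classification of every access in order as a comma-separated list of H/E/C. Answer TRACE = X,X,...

#0 (0,0) E
#1 (0,0) H  (was 0)
#2 (2,1) E
#3 (1,2) E
#4 (0,0) H  (was 0)
#5 (4,2) E
#6 (1,0) C  (was 2)
#7 (4,2) H  (was 2)
#8 (4,2) H  (was 2)
#9 (4,2) H  (was 2)
#10 (3,3) E
#11 (0,3) C  (was 0)
#12 (4,2) H  (was 2)
#13 (4,2) H  (was 2)
#14 (2,1) H  (was 1)

TRACE = E,H,E,E,H,E,C,H,H,H,E,C,H,H,H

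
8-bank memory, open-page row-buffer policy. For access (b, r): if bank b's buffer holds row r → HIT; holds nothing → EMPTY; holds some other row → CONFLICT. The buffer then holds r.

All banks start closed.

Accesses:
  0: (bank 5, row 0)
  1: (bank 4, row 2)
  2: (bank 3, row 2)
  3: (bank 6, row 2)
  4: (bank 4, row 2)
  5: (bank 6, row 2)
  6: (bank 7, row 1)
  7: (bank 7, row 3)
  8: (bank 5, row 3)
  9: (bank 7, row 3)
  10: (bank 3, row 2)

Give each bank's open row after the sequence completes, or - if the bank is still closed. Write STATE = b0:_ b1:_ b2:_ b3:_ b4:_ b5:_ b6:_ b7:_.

step 0: bank5 None->0 [EMPTY]
step 1: bank4 None->2 [EMPTY]
step 2: bank3 None->2 [EMPTY]
step 3: bank6 None->2 [EMPTY]
step 4: bank4 2->2 [HIT]
step 5: bank6 2->2 [HIT]
step 6: bank7 None->1 [EMPTY]
step 7: bank7 1->3 [CONFLICT]
step 8: bank5 0->3 [CONFLICT]
step 9: bank7 3->3 [HIT]
step 10: bank3 2->2 [HIT]

STATE = b0:- b1:- b2:- b3:2 b4:2 b5:3 b6:2 b7:3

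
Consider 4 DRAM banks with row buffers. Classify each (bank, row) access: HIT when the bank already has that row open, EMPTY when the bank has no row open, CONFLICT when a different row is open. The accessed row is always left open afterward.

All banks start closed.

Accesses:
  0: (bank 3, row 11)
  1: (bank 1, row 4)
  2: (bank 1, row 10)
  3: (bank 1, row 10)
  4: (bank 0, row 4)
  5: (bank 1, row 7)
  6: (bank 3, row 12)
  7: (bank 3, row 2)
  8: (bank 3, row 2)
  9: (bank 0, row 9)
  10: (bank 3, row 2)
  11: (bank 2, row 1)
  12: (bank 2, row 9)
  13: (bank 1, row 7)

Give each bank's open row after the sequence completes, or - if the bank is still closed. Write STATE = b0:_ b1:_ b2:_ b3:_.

step 0: bank3 None->11 [EMPTY]
step 1: bank1 None->4 [EMPTY]
step 2: bank1 4->10 [CONFLICT]
step 3: bank1 10->10 [HIT]
step 4: bank0 None->4 [EMPTY]
step 5: bank1 10->7 [CONFLICT]
step 6: bank3 11->12 [CONFLICT]
step 7: bank3 12->2 [CONFLICT]
step 8: bank3 2->2 [HIT]
step 9: bank0 4->9 [CONFLICT]
step 10: bank3 2->2 [HIT]
step 11: bank2 None->1 [EMPTY]
step 12: bank2 1->9 [CONFLICT]
step 13: bank1 7->7 [HIT]

STATE = b0:9 b1:7 b2:9 b3:2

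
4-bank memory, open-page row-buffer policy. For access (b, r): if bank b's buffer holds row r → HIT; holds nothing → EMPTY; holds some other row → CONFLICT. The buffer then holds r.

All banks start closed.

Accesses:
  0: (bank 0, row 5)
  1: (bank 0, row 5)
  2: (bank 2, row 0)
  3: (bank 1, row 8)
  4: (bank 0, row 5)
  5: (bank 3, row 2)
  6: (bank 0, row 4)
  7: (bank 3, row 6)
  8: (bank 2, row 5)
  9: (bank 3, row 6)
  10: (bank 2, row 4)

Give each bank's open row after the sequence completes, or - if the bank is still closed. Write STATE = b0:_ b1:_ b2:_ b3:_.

  [0] b0 r5: no row ⇒ E
  [1] b0 r5: had r5 ⇒ H
  [2] b2 r0: no row ⇒ E
  [3] b1 r8: no row ⇒ E
  [4] b0 r5: had r5 ⇒ H
  [5] b3 r2: no row ⇒ E
  [6] b0 r4: had r5 ⇒ C
  [7] b3 r6: had r2 ⇒ C
  [8] b2 r5: had r0 ⇒ C
  [9] b3 r6: had r6 ⇒ H
  [10] b2 r4: had r5 ⇒ C

STATE = b0:4 b1:8 b2:4 b3:6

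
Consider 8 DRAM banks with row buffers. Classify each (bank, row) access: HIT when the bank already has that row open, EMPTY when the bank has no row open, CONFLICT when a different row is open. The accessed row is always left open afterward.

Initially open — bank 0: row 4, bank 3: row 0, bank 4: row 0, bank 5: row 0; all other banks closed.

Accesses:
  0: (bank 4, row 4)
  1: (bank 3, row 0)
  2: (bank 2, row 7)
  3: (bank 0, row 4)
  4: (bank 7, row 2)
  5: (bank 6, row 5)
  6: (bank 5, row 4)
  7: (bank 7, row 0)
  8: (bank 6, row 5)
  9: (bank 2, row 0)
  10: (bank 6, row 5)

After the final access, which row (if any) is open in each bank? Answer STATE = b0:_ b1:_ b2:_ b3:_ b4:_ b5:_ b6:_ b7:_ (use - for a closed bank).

step 0: bank4 0->4 [CONFLICT]
step 1: bank3 0->0 [HIT]
step 2: bank2 None->7 [EMPTY]
step 3: bank0 4->4 [HIT]
step 4: bank7 None->2 [EMPTY]
step 5: bank6 None->5 [EMPTY]
step 6: bank5 0->4 [CONFLICT]
step 7: bank7 2->0 [CONFLICT]
step 8: bank6 5->5 [HIT]
step 9: bank2 7->0 [CONFLICT]
step 10: bank6 5->5 [HIT]

STATE = b0:4 b1:- b2:0 b3:0 b4:4 b5:4 b6:5 b7:0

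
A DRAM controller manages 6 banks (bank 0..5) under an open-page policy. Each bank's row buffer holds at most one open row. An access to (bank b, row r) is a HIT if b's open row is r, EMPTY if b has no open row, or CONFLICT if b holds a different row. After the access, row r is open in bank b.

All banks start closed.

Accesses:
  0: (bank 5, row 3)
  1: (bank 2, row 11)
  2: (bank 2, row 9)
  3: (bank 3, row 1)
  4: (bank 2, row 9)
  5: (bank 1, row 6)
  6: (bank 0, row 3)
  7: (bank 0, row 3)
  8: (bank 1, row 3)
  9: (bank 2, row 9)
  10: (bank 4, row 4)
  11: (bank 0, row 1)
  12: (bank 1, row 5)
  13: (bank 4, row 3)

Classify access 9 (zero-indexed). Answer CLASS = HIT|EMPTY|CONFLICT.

0: bank 5 row 3 — prev None → EMPTY
1: bank 2 row 11 — prev None → EMPTY
2: bank 2 row 9 — prev 11 → CONFLICT
3: bank 3 row 1 — prev None → EMPTY
4: bank 2 row 9 — prev 9 → HIT
5: bank 1 row 6 — prev None → EMPTY
6: bank 0 row 3 — prev None → EMPTY
7: bank 0 row 3 — prev 3 → HIT
8: bank 1 row 3 — prev 6 → CONFLICT
9: bank 2 row 9 — prev 9 → HIT
10: bank 4 row 4 — prev None → EMPTY
11: bank 0 row 1 — prev 3 → CONFLICT
12: bank 1 row 5 — prev 3 → CONFLICT
13: bank 4 row 3 — prev 4 → CONFLICT

CLASS = HIT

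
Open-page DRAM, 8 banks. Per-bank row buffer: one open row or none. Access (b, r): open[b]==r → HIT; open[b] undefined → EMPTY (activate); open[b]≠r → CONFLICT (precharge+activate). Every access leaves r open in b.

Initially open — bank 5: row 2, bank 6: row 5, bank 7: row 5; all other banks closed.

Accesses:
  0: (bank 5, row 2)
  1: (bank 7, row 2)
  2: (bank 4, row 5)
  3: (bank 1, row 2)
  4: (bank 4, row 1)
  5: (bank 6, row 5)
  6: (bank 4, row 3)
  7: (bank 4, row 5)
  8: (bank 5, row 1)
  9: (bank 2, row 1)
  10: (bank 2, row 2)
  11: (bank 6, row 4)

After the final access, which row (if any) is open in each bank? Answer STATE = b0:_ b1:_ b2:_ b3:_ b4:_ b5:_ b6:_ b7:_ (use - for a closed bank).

step 0: bank5 2->2 [HIT]
step 1: bank7 5->2 [CONFLICT]
step 2: bank4 None->5 [EMPTY]
step 3: bank1 None->2 [EMPTY]
step 4: bank4 5->1 [CONFLICT]
step 5: bank6 5->5 [HIT]
step 6: bank4 1->3 [CONFLICT]
step 7: bank4 3->5 [CONFLICT]
step 8: bank5 2->1 [CONFLICT]
step 9: bank2 None->1 [EMPTY]
step 10: bank2 1->2 [CONFLICT]
step 11: bank6 5->4 [CONFLICT]

STATE = b0:- b1:2 b2:2 b3:- b4:5 b5:1 b6:4 b7:2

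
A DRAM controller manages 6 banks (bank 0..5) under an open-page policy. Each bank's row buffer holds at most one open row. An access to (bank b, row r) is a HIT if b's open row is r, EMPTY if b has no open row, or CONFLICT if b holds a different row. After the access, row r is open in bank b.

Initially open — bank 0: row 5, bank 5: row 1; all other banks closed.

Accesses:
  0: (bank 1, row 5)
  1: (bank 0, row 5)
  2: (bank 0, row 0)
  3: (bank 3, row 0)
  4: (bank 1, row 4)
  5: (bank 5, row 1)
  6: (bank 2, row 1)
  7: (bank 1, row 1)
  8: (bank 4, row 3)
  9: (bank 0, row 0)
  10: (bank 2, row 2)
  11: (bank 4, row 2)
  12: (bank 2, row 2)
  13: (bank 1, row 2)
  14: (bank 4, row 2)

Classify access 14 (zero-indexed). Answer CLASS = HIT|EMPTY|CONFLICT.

0: bank 1 row 5 — prev None → EMPTY
1: bank 0 row 5 — prev 5 → HIT
2: bank 0 row 0 — prev 5 → CONFLICT
3: bank 3 row 0 — prev None → EMPTY
4: bank 1 row 4 — prev 5 → CONFLICT
5: bank 5 row 1 — prev 1 → HIT
6: bank 2 row 1 — prev None → EMPTY
7: bank 1 row 1 — prev 4 → CONFLICT
8: bank 4 row 3 — prev None → EMPTY
9: bank 0 row 0 — prev 0 → HIT
10: bank 2 row 2 — prev 1 → CONFLICT
11: bank 4 row 2 — prev 3 → CONFLICT
12: bank 2 row 2 — prev 2 → HIT
13: bank 1 row 2 — prev 1 → CONFLICT
14: bank 4 row 2 — prev 2 → HIT

CLASS = HIT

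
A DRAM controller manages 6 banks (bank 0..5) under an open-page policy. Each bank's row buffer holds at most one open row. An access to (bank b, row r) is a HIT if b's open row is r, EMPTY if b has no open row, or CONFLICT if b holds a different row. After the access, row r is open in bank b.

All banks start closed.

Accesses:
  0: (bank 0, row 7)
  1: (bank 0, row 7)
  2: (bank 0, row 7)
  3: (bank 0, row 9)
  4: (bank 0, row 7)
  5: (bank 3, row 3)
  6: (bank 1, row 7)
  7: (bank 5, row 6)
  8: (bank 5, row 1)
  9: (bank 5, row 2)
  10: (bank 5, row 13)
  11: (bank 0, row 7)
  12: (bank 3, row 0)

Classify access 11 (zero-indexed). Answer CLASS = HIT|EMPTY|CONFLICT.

CLASS = HIT

#0 (0,7) E
#1 (0,7) H  (was 7)
#2 (0,7) H  (was 7)
#3 (0,9) C  (was 7)
#4 (0,7) C  (was 9)
#5 (3,3) E
#6 (1,7) E
#7 (5,6) E
#8 (5,1) C  (was 6)
#9 (5,2) C  (was 1)
#10 (5,13) C  (was 2)
#11 (0,7) H  (was 7)
#12 (3,0) C  (was 3)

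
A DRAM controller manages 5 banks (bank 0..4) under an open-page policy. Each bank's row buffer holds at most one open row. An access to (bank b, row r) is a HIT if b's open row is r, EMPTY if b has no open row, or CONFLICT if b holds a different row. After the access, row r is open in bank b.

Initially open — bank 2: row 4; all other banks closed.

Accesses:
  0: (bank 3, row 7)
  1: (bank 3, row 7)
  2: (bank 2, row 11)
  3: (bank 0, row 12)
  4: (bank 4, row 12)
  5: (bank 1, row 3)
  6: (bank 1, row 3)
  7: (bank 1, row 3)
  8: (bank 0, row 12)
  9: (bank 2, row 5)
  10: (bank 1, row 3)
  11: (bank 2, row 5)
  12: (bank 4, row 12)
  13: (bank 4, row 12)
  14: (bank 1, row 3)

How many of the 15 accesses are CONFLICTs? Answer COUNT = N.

COUNT = 2

#0 (3,7) E
#1 (3,7) H  (was 7)
#2 (2,11) C  (was 4)
#3 (0,12) E
#4 (4,12) E
#5 (1,3) E
#6 (1,3) H  (was 3)
#7 (1,3) H  (was 3)
#8 (0,12) H  (was 12)
#9 (2,5) C  (was 11)
#10 (1,3) H  (was 3)
#11 (2,5) H  (was 5)
#12 (4,12) H  (was 12)
#13 (4,12) H  (was 12)
#14 (1,3) H  (was 3)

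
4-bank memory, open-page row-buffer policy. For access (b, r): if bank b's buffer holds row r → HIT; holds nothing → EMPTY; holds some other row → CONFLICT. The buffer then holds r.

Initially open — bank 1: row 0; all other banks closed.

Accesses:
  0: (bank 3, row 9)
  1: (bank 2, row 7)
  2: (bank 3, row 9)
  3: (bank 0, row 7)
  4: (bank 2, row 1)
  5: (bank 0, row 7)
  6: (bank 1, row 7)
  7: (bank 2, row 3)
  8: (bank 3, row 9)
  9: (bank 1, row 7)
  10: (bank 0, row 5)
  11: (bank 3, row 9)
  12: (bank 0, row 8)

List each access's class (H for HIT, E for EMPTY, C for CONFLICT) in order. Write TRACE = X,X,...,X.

TRACE = E,E,H,E,C,H,C,C,H,H,C,H,C

#0 (3,9) E
#1 (2,7) E
#2 (3,9) H  (was 9)
#3 (0,7) E
#4 (2,1) C  (was 7)
#5 (0,7) H  (was 7)
#6 (1,7) C  (was 0)
#7 (2,3) C  (was 1)
#8 (3,9) H  (was 9)
#9 (1,7) H  (was 7)
#10 (0,5) C  (was 7)
#11 (3,9) H  (was 9)
#12 (0,8) C  (was 5)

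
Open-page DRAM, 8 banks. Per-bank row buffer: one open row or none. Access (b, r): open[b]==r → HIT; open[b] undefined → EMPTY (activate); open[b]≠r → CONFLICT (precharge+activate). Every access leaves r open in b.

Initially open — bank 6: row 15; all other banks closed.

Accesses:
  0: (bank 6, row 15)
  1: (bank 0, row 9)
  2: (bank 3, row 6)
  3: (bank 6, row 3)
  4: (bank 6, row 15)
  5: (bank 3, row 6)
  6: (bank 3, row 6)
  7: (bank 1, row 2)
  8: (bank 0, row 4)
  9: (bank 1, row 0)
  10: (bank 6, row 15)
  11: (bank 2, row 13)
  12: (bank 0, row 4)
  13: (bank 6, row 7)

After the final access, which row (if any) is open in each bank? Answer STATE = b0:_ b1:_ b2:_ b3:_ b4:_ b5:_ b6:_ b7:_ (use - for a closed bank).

0: bank 6 row 15 — prev 15 → HIT
1: bank 0 row 9 — prev None → EMPTY
2: bank 3 row 6 — prev None → EMPTY
3: bank 6 row 3 — prev 15 → CONFLICT
4: bank 6 row 15 — prev 3 → CONFLICT
5: bank 3 row 6 — prev 6 → HIT
6: bank 3 row 6 — prev 6 → HIT
7: bank 1 row 2 — prev None → EMPTY
8: bank 0 row 4 — prev 9 → CONFLICT
9: bank 1 row 0 — prev 2 → CONFLICT
10: bank 6 row 15 — prev 15 → HIT
11: bank 2 row 13 — prev None → EMPTY
12: bank 0 row 4 — prev 4 → HIT
13: bank 6 row 7 — prev 15 → CONFLICT

STATE = b0:4 b1:0 b2:13 b3:6 b4:- b5:- b6:7 b7:-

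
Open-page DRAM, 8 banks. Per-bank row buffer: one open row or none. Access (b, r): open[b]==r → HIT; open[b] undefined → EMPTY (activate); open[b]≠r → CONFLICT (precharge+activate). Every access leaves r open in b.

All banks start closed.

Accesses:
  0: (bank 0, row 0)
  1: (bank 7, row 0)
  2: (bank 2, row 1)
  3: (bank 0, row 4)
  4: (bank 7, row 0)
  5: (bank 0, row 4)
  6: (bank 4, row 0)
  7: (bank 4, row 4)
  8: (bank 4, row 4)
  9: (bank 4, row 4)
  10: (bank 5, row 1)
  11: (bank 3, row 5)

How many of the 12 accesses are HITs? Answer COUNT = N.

#0 (0,0) E
#1 (7,0) E
#2 (2,1) E
#3 (0,4) C  (was 0)
#4 (7,0) H  (was 0)
#5 (0,4) H  (was 4)
#6 (4,0) E
#7 (4,4) C  (was 0)
#8 (4,4) H  (was 4)
#9 (4,4) H  (was 4)
#10 (5,1) E
#11 (3,5) E

COUNT = 4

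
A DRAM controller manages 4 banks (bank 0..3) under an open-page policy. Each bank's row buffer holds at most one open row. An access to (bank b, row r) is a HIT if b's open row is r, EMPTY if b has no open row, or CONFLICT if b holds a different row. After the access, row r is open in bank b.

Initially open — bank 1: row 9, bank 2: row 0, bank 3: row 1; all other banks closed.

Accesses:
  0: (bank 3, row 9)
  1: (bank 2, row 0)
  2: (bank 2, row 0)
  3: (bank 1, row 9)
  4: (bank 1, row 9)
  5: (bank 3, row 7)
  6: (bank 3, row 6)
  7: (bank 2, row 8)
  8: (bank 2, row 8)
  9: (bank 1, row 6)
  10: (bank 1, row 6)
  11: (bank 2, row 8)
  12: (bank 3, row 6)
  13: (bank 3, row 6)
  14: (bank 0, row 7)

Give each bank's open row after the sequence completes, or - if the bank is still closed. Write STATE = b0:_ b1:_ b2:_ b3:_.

STATE = b0:7 b1:6 b2:8 b3:6

  [0] b3 r9: had r1 ⇒ C
  [1] b2 r0: had r0 ⇒ H
  [2] b2 r0: had r0 ⇒ H
  [3] b1 r9: had r9 ⇒ H
  [4] b1 r9: had r9 ⇒ H
  [5] b3 r7: had r9 ⇒ C
  [6] b3 r6: had r7 ⇒ C
  [7] b2 r8: had r0 ⇒ C
  [8] b2 r8: had r8 ⇒ H
  [9] b1 r6: had r9 ⇒ C
  [10] b1 r6: had r6 ⇒ H
  [11] b2 r8: had r8 ⇒ H
  [12] b3 r6: had r6 ⇒ H
  [13] b3 r6: had r6 ⇒ H
  [14] b0 r7: no row ⇒ E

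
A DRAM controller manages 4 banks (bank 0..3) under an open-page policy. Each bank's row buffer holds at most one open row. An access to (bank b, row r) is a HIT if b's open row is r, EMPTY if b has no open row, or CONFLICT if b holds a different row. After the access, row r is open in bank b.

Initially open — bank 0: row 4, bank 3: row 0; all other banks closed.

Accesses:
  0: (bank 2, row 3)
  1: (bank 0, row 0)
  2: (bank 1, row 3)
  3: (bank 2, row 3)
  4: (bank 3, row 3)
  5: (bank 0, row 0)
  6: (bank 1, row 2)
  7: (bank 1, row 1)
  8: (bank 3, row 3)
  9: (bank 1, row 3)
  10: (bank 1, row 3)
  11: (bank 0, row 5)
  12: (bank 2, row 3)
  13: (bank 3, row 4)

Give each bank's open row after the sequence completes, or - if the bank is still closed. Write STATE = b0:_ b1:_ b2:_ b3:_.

#0 (2,3) E
#1 (0,0) C  (was 4)
#2 (1,3) E
#3 (2,3) H  (was 3)
#4 (3,3) C  (was 0)
#5 (0,0) H  (was 0)
#6 (1,2) C  (was 3)
#7 (1,1) C  (was 2)
#8 (3,3) H  (was 3)
#9 (1,3) C  (was 1)
#10 (1,3) H  (was 3)
#11 (0,5) C  (was 0)
#12 (2,3) H  (was 3)
#13 (3,4) C  (was 3)

STATE = b0:5 b1:3 b2:3 b3:4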